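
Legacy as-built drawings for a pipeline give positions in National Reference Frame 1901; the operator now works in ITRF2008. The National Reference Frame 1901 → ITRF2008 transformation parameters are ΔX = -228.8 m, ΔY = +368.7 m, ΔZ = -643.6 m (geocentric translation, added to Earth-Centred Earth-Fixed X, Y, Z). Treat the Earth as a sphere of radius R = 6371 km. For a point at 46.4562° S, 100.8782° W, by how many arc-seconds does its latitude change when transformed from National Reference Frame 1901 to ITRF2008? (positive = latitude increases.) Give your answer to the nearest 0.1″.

Δφ = -21.8″

sin φ = -0.724848, cos φ = 0.688909, sin λ = -0.982031, cos λ = -0.188722.
North component: ΔN = −sin φ cos λ·ΔX − sin φ sin λ·ΔY + cos φ·ΔZ = −(-0.724848)(-0.188722)(-228.8) − (-0.724848)(-0.982031)(368.7) + (0.688909)(-643.6) = -674.53 m.
1° of latitude spans πR/180 = 111195 m, so Δφ = -674.53 / 111195 × 3600 = -21.838″.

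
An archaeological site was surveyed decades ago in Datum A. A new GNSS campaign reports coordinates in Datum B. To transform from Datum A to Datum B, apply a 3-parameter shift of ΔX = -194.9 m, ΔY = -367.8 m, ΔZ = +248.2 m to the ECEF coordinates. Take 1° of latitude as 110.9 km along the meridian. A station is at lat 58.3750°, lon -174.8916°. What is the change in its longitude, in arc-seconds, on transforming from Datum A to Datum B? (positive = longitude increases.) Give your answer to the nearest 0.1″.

sin φ = 0.851498, cos φ = 0.524357, sin λ = -0.089040, cos λ = -0.996028.
East component: ΔE = −sin λ·ΔX + cos λ·ΔY = −(-0.089040)(-194.9) + (-0.996028)(-367.8) = 348.99 m.
1° of latitude spans 110900 m; at latitude φ, 1° of longitude spans that × cos φ = 58151.2 m, so Δλ = 348.99 / 58151.2 × 3600 = 21.605″.

Δλ = 21.6″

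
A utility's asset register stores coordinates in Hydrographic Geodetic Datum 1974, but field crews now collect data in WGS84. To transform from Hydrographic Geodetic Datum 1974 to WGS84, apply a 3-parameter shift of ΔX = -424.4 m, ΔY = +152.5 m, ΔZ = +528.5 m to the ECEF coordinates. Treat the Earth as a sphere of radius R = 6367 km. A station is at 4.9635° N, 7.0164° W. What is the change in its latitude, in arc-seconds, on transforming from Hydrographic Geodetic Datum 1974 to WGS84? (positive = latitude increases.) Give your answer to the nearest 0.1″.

sin φ = 0.086521, cos φ = 0.996250, sin λ = -0.122153, cos λ = 0.992511.
North component: ΔN = −sin φ cos λ·ΔX − sin φ sin λ·ΔY + cos φ·ΔZ = −(0.086521)(0.992511)(-424.4) − (0.086521)(-0.122153)(152.5) + (0.996250)(528.5) = 564.57 m.
1° of latitude spans πR/180 = 111125 m, so Δφ = 564.57 / 111125 × 3600 = 18.290″.

Δφ = 18.3″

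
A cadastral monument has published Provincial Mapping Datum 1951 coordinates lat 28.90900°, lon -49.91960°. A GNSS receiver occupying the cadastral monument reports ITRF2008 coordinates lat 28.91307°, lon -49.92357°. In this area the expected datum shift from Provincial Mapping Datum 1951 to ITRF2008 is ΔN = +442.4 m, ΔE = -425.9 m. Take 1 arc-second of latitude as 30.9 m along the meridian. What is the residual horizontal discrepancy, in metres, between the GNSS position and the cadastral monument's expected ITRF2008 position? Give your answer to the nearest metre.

41 m

Observed coordinate differences: Δφ = +0.00407°, Δλ = -0.00397°.
Converting to metres (1° lat = 111240 m, cos φ = 0.875389): observed ΔN = 452.7 m, observed ΔE = -386.6 m.
Subtracting the expected shift leaves a residual of 452.7 − (442.4) = 10.3 m north and -386.6 − (-425.9) = 39.3 m east.
Residual distance = √(10.3² + 39.3²) = 40.6 m.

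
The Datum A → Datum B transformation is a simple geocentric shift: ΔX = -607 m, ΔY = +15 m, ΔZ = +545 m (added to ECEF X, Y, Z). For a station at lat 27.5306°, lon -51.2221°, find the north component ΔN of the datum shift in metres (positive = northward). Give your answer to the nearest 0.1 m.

At φ = 27.5306°, λ = -51.2221°: sin φ = 0.462222, cos φ = 0.886764, sin λ = -0.779580, cos λ = 0.626303.
ΔN = −sin φ cos λ·ΔX − sin φ sin λ·ΔY + cos φ·ΔZ = −(0.462222)(0.626303)(-607) − (0.462222)(-0.779580)(15) + (0.886764)(545) = 664.41 m.

ΔN = 664.4 m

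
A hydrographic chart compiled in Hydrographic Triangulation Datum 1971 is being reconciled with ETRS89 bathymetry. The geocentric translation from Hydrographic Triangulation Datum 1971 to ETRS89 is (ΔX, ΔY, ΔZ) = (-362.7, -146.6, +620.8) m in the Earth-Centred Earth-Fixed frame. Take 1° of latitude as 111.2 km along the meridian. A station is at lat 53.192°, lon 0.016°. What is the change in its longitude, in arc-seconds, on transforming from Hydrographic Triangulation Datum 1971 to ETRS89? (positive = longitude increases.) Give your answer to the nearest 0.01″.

Δλ = -7.92″

sin φ = 0.800648, cos φ = 0.599135, sin λ = 0.000279, cos λ = 1.000000.
East component: ΔE = −sin λ·ΔX + cos λ·ΔY = −(0.000279)(-362.7) + (1.000000)(-146.6) = -146.50 m.
1° of latitude spans 111200 m; at latitude φ, 1° of longitude spans that × cos φ = 66623.9 m, so Δλ = -146.50 / 66623.9 × 3600 = -7.916″.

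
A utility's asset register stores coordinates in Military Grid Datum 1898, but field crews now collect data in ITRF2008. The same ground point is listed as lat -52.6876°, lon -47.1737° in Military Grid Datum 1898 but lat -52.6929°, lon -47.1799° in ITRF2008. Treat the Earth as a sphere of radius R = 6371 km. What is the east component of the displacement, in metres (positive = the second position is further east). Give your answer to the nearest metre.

Δφ = -52.6929° − -52.6876° = -0.0053°; Δλ = -47.1799° − -47.1737° = -0.0062°.
1° along a meridian = πR/180 = 111195 m.
ΔN = Δφ × 111195 = -589.3 m; ΔE = Δλ × 111195 × cos(-52.6876°) = -0.0062 × 111195 × 0.606161 = -417.9 m.

ΔE = -418 m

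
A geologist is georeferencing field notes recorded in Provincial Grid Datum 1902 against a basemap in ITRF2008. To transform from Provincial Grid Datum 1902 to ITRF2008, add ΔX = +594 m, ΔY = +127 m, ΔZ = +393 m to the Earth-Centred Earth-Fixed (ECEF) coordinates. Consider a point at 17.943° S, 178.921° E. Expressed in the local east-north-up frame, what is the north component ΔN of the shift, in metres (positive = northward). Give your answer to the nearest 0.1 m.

The local north axis is (−sin φ cos λ, −sin φ sin λ, cos φ), giving ΔN = -182.962 + 0.737 + 373.886 = 191.66 m.

ΔN = 191.7 m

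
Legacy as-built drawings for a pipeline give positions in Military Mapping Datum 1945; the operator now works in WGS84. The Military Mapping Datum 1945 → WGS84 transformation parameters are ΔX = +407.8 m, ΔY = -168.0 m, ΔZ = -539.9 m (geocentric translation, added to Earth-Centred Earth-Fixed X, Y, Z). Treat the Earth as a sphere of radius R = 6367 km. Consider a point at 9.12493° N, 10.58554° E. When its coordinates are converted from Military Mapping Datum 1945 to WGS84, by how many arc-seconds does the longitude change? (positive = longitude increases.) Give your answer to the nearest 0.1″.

Δλ = -7.9″

sin φ = 0.158588, cos φ = 0.987345, sin λ = 0.183703, cos λ = 0.982982.
East component: ΔE = −sin λ·ΔX + cos λ·ΔY = −(0.183703)(407.8) + (0.982982)(-168.0) = -240.06 m.
1° of latitude spans πR/180 = 111125 m; at latitude φ, 1° of longitude spans that × cos φ = 109718.8 m, so Δλ = -240.06 / 109718.8 × 3600 = -7.876″.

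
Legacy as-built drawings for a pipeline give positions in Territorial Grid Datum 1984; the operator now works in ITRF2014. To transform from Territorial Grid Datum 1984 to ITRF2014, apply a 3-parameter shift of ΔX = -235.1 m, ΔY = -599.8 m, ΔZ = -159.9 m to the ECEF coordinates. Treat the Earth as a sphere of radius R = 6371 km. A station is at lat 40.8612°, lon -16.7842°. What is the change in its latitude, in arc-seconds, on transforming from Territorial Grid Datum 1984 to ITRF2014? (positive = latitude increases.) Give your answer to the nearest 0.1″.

Δφ = -2.8″

sin φ = 0.654229, cos φ = 0.756297, sin λ = -0.288768, cos λ = 0.957399.
North component: ΔN = −sin φ cos λ·ΔX − sin φ sin λ·ΔY + cos φ·ΔZ = −(0.654229)(0.957399)(-235.1) − (0.654229)(-0.288768)(-599.8) + (0.756297)(-159.9) = -86.99 m.
1° of latitude spans πR/180 = 111195 m, so Δφ = -86.99 / 111195 × 3600 = -2.816″.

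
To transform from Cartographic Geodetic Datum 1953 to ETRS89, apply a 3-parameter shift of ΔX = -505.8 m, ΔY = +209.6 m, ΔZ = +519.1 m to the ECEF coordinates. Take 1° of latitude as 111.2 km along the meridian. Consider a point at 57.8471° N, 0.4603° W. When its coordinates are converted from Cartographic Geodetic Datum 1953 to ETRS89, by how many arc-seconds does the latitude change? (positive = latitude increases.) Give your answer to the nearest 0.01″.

Δφ = 22.85″

sin φ = 0.846631, cos φ = 0.532180, sin λ = -0.008034, cos λ = 0.999968.
North component: ΔN = −sin φ cos λ·ΔX − sin φ sin λ·ΔY + cos φ·ΔZ = −(0.846631)(0.999968)(-505.8) − (0.846631)(-0.008034)(209.6) + (0.532180)(519.1) = 705.89 m.
1° of latitude spans 111200 m, so Δφ = 705.89 / 111200 × 3600 = 22.853″.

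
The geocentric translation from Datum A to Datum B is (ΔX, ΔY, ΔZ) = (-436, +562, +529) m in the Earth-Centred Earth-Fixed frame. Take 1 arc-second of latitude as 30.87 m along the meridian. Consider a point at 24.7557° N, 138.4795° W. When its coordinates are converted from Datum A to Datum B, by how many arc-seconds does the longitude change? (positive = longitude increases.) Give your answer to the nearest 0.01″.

Δλ = -25.32″

sin φ = 0.418750, cos φ = 0.908102, sin λ = -0.662888, cos λ = -0.748719.
East component: ΔE = −sin λ·ΔX + cos λ·ΔY = −(-0.662888)(-436) + (-0.748719)(562) = -709.80 m.
1° of latitude spans 3600 × 30.87 = 111132 m; at latitude φ, 1° of longitude spans that × cos φ = 100919.1 m, so Δλ = -709.80 / 100919.1 × 3600 = -25.320″.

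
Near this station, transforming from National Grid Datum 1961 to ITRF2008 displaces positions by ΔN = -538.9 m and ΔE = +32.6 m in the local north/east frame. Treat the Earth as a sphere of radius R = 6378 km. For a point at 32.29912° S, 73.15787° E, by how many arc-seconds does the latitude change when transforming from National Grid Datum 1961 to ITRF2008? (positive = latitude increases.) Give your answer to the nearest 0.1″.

Δφ = -17.4″

On a sphere of radius R, 1 rad of latitude = R, so Δφ = ΔN / R = -538.9 / 6378000 = -8.4494e-05 rad = -17.428″.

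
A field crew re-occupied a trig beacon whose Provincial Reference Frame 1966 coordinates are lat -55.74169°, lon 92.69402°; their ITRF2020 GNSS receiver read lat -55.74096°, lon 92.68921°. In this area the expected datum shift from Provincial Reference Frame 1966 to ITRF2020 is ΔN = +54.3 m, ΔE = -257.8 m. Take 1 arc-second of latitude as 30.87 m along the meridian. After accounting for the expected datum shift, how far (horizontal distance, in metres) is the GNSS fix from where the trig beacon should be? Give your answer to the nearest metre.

Observed coordinate differences: Δφ = +0.00073°, Δλ = -0.00481°.
Converting to metres (1° lat = 111132 m, cos φ = 0.562925): observed ΔN = 81.1 m, observed ΔE = -300.9 m.
Subtracting the expected shift leaves a residual of 81.1 − (54.3) = 26.8 m north and -300.9 − (-257.8) = -43.1 m east.
Residual distance = √(26.8² + (-43.1)²) = 50.8 m.

51 m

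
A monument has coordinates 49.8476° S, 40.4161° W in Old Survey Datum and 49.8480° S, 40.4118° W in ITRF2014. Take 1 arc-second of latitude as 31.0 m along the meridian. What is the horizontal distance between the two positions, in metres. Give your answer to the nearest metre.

Δφ = -49.8480° − -49.8476° = -0.0004°; Δλ = -40.4118° − -40.4161° = +0.0043°.
1° of latitude = 3600 × 31.00 = 111600 m.
ΔN = Δφ × 111600 = -44.6 m; ΔE = Δλ × 111600 × cos(-49.8476°) = +0.0043 × 111600 × 0.644823 = 309.4 m.
Distance = √(ΔE² + ΔN²) = √(309.4² + (-44.6)²) = 312.6 m.

313 m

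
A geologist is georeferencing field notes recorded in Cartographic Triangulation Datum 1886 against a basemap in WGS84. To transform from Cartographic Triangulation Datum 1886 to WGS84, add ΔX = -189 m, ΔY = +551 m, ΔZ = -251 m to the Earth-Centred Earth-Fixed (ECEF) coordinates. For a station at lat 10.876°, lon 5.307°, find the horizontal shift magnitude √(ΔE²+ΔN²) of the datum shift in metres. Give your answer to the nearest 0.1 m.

The local east axis at (φ, λ) is (−sin λ, cos λ, 0), so ΔE = −sin(5.307°)·(-189) + cos(5.307°)·551 = 566.12 m.
The local north axis is (−sin φ cos λ, −sin φ sin λ, cos φ), giving ΔN = 35.508 − 9.616 − 246.491 = -220.60 m.
Horizontal magnitude = √(ΔE² + ΔN²) = √(566.12² + (-220.60)²) = 607.58 m.

607.6 m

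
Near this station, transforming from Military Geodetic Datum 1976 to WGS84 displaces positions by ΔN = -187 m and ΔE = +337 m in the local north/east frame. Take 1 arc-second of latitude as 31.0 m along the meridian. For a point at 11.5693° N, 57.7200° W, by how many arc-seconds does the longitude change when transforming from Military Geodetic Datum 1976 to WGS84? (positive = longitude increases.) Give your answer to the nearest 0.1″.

Δλ = 11.1″

At latitude 11.5693°, cos φ = 0.979683.
1″ of longitude at this latitude = 31.00 × cos φ = 30.3702 m, so Δλ = 337.0 / 30.3702 = 11.096″.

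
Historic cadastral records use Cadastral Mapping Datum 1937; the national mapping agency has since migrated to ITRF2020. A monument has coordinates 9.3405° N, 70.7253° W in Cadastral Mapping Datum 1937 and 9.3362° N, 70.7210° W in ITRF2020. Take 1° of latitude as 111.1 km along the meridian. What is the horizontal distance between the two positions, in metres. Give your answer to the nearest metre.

671 m

Δφ = 9.3362° − 9.3405° = -0.0043°; Δλ = -70.7210° − -70.7253° = +0.0043°.
ΔN = Δφ × 111100 = -477.7 m; ΔE = Δλ × 111100 × cos(9.3405°) = +0.0043 × 111100 × 0.986741 = 471.4 m.
Distance = √(ΔE² + ΔN²) = √(471.4² + (-477.7)²) = 671.1 m.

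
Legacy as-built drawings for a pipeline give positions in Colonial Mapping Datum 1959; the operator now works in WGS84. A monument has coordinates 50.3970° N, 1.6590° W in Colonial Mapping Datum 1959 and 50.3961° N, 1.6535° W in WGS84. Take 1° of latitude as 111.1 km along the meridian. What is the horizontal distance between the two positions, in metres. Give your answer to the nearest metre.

402 m

Δφ = 50.3961° − 50.3970° = -0.0009°; Δλ = -1.6535° − -1.6590° = +0.0055°.
ΔN = Δφ × 111100 = -100.0 m; ΔE = Δλ × 111100 × cos(50.3970°) = +0.0055 × 111100 × 0.637464 = 389.5 m.
Distance = √(ΔE² + ΔN²) = √(389.5² + (-100.0)²) = 402.2 m.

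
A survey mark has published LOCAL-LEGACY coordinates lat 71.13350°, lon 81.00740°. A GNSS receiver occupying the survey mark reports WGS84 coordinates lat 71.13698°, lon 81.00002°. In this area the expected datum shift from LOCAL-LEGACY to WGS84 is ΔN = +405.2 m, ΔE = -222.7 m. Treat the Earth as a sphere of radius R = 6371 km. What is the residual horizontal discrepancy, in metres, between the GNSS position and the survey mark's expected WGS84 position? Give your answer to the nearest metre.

46 m

Observed coordinate differences: Δφ = +0.00348°, Δλ = -0.00738°.
Converting to metres (1° lat = 111195 m, cos φ = 0.323364): observed ΔN = 387.0 m, observed ΔE = -265.4 m.
Subtracting the expected shift leaves a residual of 387.0 − (405.2) = -18.2 m north and -265.4 − (-222.7) = -42.7 m east.
Residual distance = √((-18.2)² + (-42.7)²) = 46.4 m.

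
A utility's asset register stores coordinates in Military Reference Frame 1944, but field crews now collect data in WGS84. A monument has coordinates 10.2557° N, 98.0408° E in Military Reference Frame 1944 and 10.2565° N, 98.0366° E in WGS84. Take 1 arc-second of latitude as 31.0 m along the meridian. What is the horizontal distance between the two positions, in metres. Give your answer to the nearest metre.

Δφ = 10.2565° − 10.2557° = +0.0008°; Δλ = 98.0366° − 98.0408° = -0.0042°.
1° of latitude = 3600 × 31.00 = 111600 m.
ΔN = Δφ × 111600 = 89.3 m; ΔE = Δλ × 111600 × cos(10.2557°) = -0.0042 × 111600 × 0.984023 = -461.2 m.
Distance = √(ΔE² + ΔN²) = √((-461.2)² + 89.3²) = 469.8 m.

470 m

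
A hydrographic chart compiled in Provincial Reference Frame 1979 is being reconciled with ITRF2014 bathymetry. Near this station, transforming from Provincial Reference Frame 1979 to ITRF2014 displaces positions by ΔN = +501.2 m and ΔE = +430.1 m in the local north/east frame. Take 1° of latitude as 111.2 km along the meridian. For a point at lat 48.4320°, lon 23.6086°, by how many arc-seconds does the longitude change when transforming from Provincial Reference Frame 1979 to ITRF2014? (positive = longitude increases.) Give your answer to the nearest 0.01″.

At latitude 48.4320°, cos φ = 0.663508.
1° of longitude at this latitude = 111.2 × cos φ = 73.78 km, so Δλ = 430.1 / 73782.1 = 0.0058293° = 20.986″.

Δλ = 20.99″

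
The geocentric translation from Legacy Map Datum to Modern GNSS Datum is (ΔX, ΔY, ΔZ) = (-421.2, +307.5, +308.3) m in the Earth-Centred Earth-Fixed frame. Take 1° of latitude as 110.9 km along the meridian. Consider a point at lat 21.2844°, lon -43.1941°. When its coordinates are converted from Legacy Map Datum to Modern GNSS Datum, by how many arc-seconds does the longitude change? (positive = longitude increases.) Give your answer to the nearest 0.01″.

Δλ = -2.23″

sin φ = 0.362998, cos φ = 0.931790, sin λ = -0.684472, cos λ = 0.729039.
East component: ΔE = −sin λ·ΔX + cos λ·ΔY = −(-0.684472)(-421.2) + (0.729039)(307.5) = -64.12 m.
1° of latitude spans 110900 m; at latitude φ, 1° of longitude spans that × cos φ = 103335.5 m, so Δλ = -64.12 / 103335.5 × 3600 = -2.234″.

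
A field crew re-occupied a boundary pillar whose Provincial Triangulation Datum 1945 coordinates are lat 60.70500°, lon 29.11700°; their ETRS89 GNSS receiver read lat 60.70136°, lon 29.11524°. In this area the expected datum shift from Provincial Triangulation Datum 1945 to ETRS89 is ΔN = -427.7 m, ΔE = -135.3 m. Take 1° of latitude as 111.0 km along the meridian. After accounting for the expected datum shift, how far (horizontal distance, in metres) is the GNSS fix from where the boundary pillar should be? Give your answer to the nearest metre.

Observed coordinate differences: Δφ = -0.00364°, Δλ = -0.00176°.
Converting to metres (1° lat = 111000 m, cos φ = 0.489306): observed ΔN = -404.0 m, observed ΔE = -95.6 m.
Subtracting the expected shift leaves a residual of -404.0 − (-427.7) = 23.7 m north and -95.6 − (-135.3) = 39.7 m east.
Residual distance = √(23.7² + 39.7²) = 46.2 m.

46 m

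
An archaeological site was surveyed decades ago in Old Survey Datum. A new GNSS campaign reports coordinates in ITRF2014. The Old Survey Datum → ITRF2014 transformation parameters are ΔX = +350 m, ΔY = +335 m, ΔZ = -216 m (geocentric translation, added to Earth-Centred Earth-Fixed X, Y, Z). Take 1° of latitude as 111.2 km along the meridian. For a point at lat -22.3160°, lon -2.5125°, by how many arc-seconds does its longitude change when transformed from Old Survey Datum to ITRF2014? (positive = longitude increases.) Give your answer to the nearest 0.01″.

Δλ = 12.25″

sin φ = -0.379715, cos φ = 0.925104, sin λ = -0.043837, cos λ = 0.999039.
East component: ΔE = −sin λ·ΔX + cos λ·ΔY = −(-0.043837)(350) + (0.999039)(335) = 350.02 m.
1° of latitude spans 111200 m; at latitude φ, 1° of longitude spans that × cos φ = 102871.5 m, so Δλ = 350.02 / 102871.5 × 3600 = 12.249″.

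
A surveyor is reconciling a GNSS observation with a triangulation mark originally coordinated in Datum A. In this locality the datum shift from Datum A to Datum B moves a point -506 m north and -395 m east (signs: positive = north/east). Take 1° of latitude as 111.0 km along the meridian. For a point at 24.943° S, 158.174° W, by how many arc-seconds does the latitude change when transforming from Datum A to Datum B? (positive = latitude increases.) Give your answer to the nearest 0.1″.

1° of latitude = 111.0 km, so Δφ = -506.0 / 111000 = -0.0045586° = -16.411″.

Δφ = -16.4″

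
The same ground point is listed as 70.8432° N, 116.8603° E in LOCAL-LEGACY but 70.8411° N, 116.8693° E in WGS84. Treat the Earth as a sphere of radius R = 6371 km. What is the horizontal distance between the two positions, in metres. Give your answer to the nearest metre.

403 m

Δφ = 70.8411° − 70.8432° = -0.0021°; Δλ = 116.8693° − 116.8603° = +0.0090°.
1° along a meridian = πR/180 = 111195 m.
ΔN = Δφ × 111195 = -233.5 m; ΔE = Δλ × 111195 × cos(70.8432°) = +0.0090 × 111195 × 0.328155 = 328.4 m.
Distance = √(ΔE² + ΔN²) = √(328.4² + (-233.5)²) = 403.0 m.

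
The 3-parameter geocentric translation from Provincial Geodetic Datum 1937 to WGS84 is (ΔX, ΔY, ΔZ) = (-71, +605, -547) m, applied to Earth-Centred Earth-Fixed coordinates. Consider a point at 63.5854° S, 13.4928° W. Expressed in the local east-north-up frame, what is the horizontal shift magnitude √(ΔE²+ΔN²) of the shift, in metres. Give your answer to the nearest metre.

716 m

At φ = -63.5854°, λ = -13.4928°: sin φ = -0.895598, cos φ = 0.444863, sin λ = -0.233323, cos λ = 0.972399.
ΔE = −sin λ·ΔX + cos λ·ΔY = −(-0.233323)·(-71) + (0.972399)·(605) = 571.74 m.
ΔN = −sin φ cos λ·ΔX − sin φ sin λ·ΔY + cos φ·ΔZ = −(-0.895598)(0.972399)(-71) − (-0.895598)(-0.233323)(605) + (0.444863)(-547) = -431.60 m.
Horizontal magnitude = √(ΔE² + ΔN²) = √(571.74² + (-431.60)²) = 716.35 m.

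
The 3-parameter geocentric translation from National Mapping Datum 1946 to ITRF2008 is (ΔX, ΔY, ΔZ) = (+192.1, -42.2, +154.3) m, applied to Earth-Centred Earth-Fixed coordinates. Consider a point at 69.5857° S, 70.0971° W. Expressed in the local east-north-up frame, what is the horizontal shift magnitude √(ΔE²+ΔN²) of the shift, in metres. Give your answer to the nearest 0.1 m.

225.5 m

The local east axis at (φ, λ) is (−sin λ, cos λ, 0), so ΔE = −sin(-70.0971°)·192.1 + cos(-70.0971°)·(-42.2) = 166.26 m.
The local north axis is (−sin φ cos λ, −sin φ sin λ, cos φ), giving ΔN = 61.289 + 37.187 + 53.821 = 152.30 m.
Horizontal magnitude = √(ΔE² + ΔN²) = √(166.26² + 152.30²) = 225.47 m.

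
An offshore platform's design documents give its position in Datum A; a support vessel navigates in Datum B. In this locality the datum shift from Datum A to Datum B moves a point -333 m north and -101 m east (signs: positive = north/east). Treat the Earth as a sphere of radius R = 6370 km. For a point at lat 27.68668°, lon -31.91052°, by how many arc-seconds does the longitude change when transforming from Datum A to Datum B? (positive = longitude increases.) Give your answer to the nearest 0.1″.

Δλ = -3.7″

At latitude 27.68668°, cos φ = 0.885502.
One radian of longitude at latitude φ spans R cos φ, so Δλ = ΔE / (R cos φ) = -101.0 / (6370000 × 0.885502) = -1.7906e-05 rad = -3.693″.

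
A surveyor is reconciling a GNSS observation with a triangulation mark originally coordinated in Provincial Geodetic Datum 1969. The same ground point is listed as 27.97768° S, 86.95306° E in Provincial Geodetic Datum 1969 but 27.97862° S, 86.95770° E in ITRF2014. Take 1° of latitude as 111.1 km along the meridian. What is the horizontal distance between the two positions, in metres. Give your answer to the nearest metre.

467 m

Δφ = -27.97862° − -27.97768° = -0.00094°; Δλ = 86.95770° − 86.95306° = +0.00464°.
ΔN = Δφ × 111100 = -104.4 m; ΔE = Δλ × 111100 × cos(-27.97768°) = +0.00464 × 111100 × 0.883130 = 455.3 m.
Distance = √(ΔE² + ΔN²) = √(455.3² + (-104.4)²) = 467.1 m.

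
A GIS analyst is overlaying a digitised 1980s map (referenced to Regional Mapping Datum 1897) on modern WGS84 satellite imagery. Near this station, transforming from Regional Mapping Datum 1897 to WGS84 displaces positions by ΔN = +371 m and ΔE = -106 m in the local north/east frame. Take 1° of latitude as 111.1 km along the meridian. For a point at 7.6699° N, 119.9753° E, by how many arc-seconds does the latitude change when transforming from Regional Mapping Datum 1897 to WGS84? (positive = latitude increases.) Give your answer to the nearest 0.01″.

1° of latitude = 111.1 km, so Δφ = 371.0 / 111100 = 0.0033393° = 12.022″.

Δφ = 12.02″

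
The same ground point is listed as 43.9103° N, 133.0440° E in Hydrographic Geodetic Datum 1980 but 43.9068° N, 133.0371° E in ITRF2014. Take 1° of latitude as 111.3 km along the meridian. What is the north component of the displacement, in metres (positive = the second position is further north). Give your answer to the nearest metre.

Δφ = 43.9068° − 43.9103° = -0.0035°; Δλ = 133.0371° − 133.0440° = -0.0069°.
ΔN = Δφ × 111300 = -389.6 m; ΔE = Δλ × 111300 × cos(43.9103°) = -0.0069 × 111300 × 0.720426 = -553.3 m.

ΔN = -390 m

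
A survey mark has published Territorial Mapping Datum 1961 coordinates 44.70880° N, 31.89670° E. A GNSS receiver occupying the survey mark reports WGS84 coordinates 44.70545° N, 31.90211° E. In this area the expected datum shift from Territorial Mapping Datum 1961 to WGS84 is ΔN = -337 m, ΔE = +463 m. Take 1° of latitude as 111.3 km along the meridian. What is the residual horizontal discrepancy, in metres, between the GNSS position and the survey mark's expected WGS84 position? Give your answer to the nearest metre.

Observed coordinate differences: Δφ = -0.00335°, Δλ = +0.00541°.
Converting to metres (1° lat = 111300 m, cos φ = 0.710691): observed ΔN = -372.9 m, observed ΔE = 427.9 m.
Subtracting the expected shift leaves a residual of -372.9 − (-337) = -35.9 m north and 427.9 − (463) = -35.1 m east.
Residual distance = √((-35.9)² + (-35.1)²) = 50.2 m.

50 m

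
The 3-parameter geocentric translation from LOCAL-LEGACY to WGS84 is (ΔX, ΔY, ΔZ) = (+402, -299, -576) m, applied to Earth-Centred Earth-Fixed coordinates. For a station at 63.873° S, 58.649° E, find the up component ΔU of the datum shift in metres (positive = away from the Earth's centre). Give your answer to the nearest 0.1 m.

ΔU = 496.8 m

The local up (radial) axis is (cos φ cos λ, cos φ sin λ, sin φ), giving ΔU = 92.103 − 112.444 + 517.144 = 496.80 m.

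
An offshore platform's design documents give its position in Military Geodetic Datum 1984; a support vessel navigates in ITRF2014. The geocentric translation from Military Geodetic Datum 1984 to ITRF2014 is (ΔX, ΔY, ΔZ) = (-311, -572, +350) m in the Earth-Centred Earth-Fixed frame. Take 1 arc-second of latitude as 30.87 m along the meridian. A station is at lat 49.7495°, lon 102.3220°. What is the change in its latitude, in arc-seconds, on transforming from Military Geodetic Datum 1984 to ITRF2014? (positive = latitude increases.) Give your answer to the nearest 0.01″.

sin φ = 0.763227, cos φ = 0.646131, sin λ = 0.976964, cos λ = -0.213406.
North component: ΔN = −sin φ cos λ·ΔX − sin φ sin λ·ΔY + cos φ·ΔZ = −(0.763227)(-0.213406)(-311) − (0.763227)(0.976964)(-572) + (0.646131)(350) = 602.00 m.
1° of latitude spans 3600 × 30.87 = 111132 m, so Δφ = 602.00 / 111132 × 3600 = 19.501″.

Δφ = 19.50″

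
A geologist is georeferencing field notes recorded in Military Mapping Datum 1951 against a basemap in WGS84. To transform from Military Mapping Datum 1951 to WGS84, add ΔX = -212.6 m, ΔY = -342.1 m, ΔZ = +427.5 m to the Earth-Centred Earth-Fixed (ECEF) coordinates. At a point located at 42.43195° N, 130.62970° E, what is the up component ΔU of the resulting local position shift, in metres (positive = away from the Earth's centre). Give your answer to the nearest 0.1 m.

The local up (radial) axis is (cos φ cos λ, cos φ sin λ, sin φ), giving ΔU = 102.178 − 191.628 + 288.440 = 198.99 m.

ΔU = 199.0 m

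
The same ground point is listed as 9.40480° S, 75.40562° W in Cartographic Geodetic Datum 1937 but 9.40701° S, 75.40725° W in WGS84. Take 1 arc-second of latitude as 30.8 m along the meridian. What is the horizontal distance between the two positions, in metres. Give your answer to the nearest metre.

303 m

Δφ = -9.40701° − -9.40480° = -0.00221°; Δλ = -75.40725° − -75.40562° = -0.00163°.
1° of latitude = 3600 × 30.80 = 110880 m.
ΔN = Δφ × 110880 = -245.0 m; ΔE = Δλ × 110880 × cos(-9.40480°) = -0.00163 × 110880 × 0.986558 = -178.3 m.
Distance = √(ΔE² + ΔN²) = √((-178.3)² + (-245.0)²) = 303.1 m.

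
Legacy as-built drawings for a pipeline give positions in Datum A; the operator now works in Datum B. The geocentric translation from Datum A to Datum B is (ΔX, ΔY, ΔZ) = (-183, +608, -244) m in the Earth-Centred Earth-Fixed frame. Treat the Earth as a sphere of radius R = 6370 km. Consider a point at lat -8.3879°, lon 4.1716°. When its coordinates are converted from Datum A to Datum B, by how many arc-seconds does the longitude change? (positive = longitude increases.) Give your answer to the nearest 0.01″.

sin φ = -0.145874, cos φ = 0.989303, sin λ = 0.072744, cos λ = 0.997351.
East component: ΔE = −sin λ·ΔX + cos λ·ΔY = −(0.072744)(-183) + (0.997351)(608) = 619.70 m.
1° of latitude spans πR/180 = 111177 m; at latitude φ, 1° of longitude spans that × cos φ = 109988.2 m, so Δλ = 619.70 / 109988.2 × 3600 = 20.283″.

Δλ = 20.28″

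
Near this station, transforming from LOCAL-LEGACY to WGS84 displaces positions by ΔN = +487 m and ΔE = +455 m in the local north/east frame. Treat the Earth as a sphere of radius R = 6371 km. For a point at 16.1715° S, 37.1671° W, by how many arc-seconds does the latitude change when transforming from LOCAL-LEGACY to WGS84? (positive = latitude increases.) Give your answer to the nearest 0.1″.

Δφ = 15.8″

On a sphere of radius R, 1 rad of latitude = R, so Δφ = ΔN / R = 487.0 / 6371000 = 7.6440e-05 rad = 15.767″.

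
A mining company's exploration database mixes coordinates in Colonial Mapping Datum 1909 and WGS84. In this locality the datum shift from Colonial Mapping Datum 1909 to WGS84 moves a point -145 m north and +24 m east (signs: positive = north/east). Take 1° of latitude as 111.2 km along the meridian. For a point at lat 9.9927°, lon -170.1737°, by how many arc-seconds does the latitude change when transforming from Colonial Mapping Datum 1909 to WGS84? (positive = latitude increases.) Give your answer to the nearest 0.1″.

1° of latitude = 111.2 km, so Δφ = -145.0 / 111200 = -0.0013040° = -4.694″.

Δφ = -4.7″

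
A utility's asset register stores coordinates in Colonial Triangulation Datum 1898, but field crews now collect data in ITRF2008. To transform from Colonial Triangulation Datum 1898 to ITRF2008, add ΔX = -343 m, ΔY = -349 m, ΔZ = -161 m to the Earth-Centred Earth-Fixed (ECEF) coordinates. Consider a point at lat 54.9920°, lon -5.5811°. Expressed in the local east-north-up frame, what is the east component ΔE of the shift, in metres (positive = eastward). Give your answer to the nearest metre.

ΔE = -381 m

At φ = 54.9920°, λ = -5.5811°: sin φ = 0.819072, cos φ = 0.573691, sin λ = -0.097255, cos λ = 0.995260.
ΔE = −sin λ·ΔX + cos λ·ΔY = −(-0.097255)·(-343) + (0.995260)·(-349) = -380.70 m.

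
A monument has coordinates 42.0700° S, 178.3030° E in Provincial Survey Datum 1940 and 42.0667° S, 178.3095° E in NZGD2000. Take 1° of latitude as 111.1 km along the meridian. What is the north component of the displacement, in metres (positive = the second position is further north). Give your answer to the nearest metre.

ΔN = 367 m

Δφ = -42.0667° − -42.0700° = +0.0033°; Δλ = 178.3095° − 178.3030° = +0.0065°.
ΔN = Δφ × 111100 = 366.6 m; ΔE = Δλ × 111100 × cos(-42.0700°) = +0.0065 × 111100 × 0.742327 = 536.1 m.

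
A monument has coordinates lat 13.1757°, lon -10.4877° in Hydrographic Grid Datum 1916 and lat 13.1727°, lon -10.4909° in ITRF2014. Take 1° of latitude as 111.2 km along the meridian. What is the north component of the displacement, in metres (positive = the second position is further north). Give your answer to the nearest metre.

ΔN = -334 m

Δφ = 13.1727° − 13.1757° = -0.0030°; Δλ = -10.4909° − -10.4877° = -0.0032°.
ΔN = Δφ × 111200 = -333.6 m; ΔE = Δλ × 111200 × cos(13.1757°) = -0.0032 × 111200 × 0.973676 = -346.5 m.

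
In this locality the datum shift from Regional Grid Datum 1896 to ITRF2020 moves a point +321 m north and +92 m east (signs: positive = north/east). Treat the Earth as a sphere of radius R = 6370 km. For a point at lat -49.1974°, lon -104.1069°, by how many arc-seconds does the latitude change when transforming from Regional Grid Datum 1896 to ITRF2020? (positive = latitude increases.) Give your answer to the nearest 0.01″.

Δφ = 10.39″

On a sphere of radius R, 1 rad of latitude = R, so Δφ = ΔN / R = 321.0 / 6370000 = 5.0392e-05 rad = 10.394″.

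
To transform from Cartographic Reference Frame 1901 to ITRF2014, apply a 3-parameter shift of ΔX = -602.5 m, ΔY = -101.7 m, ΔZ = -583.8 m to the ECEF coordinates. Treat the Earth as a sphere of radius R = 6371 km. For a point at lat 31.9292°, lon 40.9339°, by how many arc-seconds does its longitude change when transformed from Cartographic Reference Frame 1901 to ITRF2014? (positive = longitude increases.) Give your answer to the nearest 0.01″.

sin φ = 0.528871, cos φ = 0.848702, sin λ = 0.655188, cos λ = 0.755466.
East component: ΔE = −sin λ·ΔX + cos λ·ΔY = −(0.655188)(-602.5) + (0.755466)(-101.7) = 317.92 m.
1° of latitude spans πR/180 = 111195 m; at latitude φ, 1° of longitude spans that × cos φ = 94371.4 m, so Δλ = 317.92 / 94371.4 × 3600 = 12.128″.

Δλ = 12.13″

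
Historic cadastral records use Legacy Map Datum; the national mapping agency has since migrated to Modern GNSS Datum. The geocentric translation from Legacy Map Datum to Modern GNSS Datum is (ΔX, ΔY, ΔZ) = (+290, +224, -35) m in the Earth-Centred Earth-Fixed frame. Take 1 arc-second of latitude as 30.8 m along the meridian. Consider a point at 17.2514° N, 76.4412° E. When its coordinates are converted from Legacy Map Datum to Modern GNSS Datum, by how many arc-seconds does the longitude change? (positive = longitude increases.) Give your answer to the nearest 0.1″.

sin φ = 0.296565, cos φ = 0.955013, sin λ = 0.972130, cos λ = 0.234443.
East component: ΔE = −sin λ·ΔX + cos λ·ΔY = −(0.972130)(290) + (0.234443)(224) = -229.40 m.
1° of latitude spans 3600 × 30.80 = 110880 m; at latitude φ, 1° of longitude spans that × cos φ = 105891.8 m, so Δλ = -229.40 / 105891.8 × 3600 = -7.799″.

Δλ = -7.8″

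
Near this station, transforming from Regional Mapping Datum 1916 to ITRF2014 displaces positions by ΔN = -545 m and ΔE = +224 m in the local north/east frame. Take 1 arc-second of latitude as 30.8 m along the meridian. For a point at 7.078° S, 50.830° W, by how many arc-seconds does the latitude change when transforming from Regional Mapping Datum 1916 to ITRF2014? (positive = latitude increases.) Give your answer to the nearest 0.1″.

Δφ = -17.7″

1″ of latitude = 30.80 m, so Δφ = -545.0 / 30.80 = -17.695″.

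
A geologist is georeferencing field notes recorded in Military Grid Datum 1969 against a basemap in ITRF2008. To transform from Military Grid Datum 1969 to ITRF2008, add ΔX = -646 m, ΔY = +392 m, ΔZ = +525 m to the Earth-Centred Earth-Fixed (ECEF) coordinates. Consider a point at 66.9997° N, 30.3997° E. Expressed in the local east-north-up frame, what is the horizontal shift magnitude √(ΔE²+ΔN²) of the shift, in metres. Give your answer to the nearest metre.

854 m

The local east axis at (φ, λ) is (−sin λ, cos λ, 0), so ΔE = −sin(30.3997°)·(-646) + cos(30.3997°)·392 = 665.00 m.
The local north axis is (−sin φ cos λ, −sin φ sin λ, cos φ), giving ΔN = 512.891 − 182.594 + 205.136 = 535.43 m.
Horizontal magnitude = √(ΔE² + ΔN²) = √(665.00² + 535.43²) = 853.77 m.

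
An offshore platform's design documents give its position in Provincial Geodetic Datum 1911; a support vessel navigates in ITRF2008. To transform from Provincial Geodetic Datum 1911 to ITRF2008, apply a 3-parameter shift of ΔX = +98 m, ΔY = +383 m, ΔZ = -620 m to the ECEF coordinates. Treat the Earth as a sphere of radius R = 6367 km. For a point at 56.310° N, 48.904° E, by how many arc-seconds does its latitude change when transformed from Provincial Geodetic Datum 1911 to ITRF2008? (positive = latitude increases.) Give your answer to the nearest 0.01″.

Δφ = -20.66″

sin φ = 0.832051, cos φ = 0.554699, sin λ = 0.753609, cos λ = 0.657323.
North component: ΔN = −sin φ cos λ·ΔX − sin φ sin λ·ΔY + cos φ·ΔZ = −(0.832051)(0.657323)(98) − (0.832051)(0.753609)(383) + (0.554699)(-620) = -637.67 m.
1° of latitude spans πR/180 = 111125 m, so Δφ = -637.67 / 111125 × 3600 = -20.658″.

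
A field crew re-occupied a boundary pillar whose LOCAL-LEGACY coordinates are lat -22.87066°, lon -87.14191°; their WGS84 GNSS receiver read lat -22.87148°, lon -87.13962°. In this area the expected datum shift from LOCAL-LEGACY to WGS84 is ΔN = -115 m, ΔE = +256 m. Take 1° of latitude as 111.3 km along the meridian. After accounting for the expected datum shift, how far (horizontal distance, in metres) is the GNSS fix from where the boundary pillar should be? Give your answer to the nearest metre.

Observed coordinate differences: Δφ = -0.00082°, Δλ = +0.00229°.
Converting to metres (1° lat = 111300 m, cos φ = 0.921385): observed ΔN = -91.3 m, observed ΔE = 234.8 m.
Subtracting the expected shift leaves a residual of -91.3 − (-115) = 23.7 m north and 234.8 − (256) = -21.2 m east.
Residual distance = √(23.7² + (-21.2)²) = 31.8 m.

32 m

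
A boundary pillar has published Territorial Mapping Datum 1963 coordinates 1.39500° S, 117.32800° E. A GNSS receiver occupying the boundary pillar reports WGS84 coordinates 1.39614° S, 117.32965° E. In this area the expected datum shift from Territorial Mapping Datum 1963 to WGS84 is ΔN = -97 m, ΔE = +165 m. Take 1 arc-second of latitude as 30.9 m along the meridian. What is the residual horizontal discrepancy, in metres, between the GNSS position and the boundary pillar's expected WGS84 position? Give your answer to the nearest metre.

35 m

Observed coordinate differences: Δφ = -0.00114°, Δλ = +0.00165°.
Converting to metres (1° lat = 111240 m, cos φ = 0.999704): observed ΔN = -126.8 m, observed ΔE = 183.5 m.
Subtracting the expected shift leaves a residual of -126.8 − (-97) = -29.8 m north and 183.5 − (165) = 18.5 m east.
Residual distance = √((-29.8)² + 18.5²) = 35.1 m.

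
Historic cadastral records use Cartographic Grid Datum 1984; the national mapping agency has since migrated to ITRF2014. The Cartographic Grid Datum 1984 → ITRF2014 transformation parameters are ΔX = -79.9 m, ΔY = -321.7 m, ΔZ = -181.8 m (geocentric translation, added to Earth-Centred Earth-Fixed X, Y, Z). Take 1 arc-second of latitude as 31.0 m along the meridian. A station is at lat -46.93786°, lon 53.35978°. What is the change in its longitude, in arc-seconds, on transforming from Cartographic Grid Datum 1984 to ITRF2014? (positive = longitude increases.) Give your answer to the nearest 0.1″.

sin φ = -0.730614, cos φ = 0.682791, sin λ = 0.802399, cos λ = 0.596788.
East component: ΔE = −sin λ·ΔX + cos λ·ΔY = −(0.802399)(-79.9) + (0.596788)(-321.7) = -127.88 m.
1° of latitude spans 3600 × 31.00 = 111600 m; at latitude φ, 1° of longitude spans that × cos φ = 76199.5 m, so Δλ = -127.88 / 76199.5 × 3600 = -6.041″.

Δλ = -6.0″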